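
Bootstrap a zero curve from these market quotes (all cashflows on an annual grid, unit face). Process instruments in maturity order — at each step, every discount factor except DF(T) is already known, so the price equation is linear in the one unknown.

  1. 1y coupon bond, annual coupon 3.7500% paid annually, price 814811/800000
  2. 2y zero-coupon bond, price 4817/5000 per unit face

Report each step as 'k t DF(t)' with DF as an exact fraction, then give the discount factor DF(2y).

step 1 [1y] bond c/1=3/80: DF=(814811/800000 − 3/80·(0))/(1+3/80) = 9817/10000 ≈ 0.981700
step 2 [2y] zero: DF = P = 4817/5000 ≈ 0.963400

1 1 9817/10000
2 2 4817/5000
DF(2y) = 4817/5000 ≈ 0.963400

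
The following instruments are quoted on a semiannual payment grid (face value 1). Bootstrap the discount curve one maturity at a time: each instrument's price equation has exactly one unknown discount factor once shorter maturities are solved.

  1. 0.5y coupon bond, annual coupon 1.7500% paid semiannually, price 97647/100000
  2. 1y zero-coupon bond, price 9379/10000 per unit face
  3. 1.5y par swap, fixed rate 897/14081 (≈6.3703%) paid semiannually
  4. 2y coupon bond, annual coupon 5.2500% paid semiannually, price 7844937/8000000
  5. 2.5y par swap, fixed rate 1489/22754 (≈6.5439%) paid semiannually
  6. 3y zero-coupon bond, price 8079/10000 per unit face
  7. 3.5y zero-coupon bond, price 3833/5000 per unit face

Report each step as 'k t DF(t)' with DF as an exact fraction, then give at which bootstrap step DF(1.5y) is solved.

step 1 [0.5y] bond c/2=7/800: DF=(97647/100000 − 7/800·(0))/(1+7/800) = 121/125 ≈ 0.968000
step 2 [1y] zero: DF = P = 9379/10000 ≈ 0.937900
step 3 [1.5y] swap r/2=897/28162: DF=(1 − 897/28162·(0.968000+0.937900))/(1+897/28162) = 9103/10000 ≈ 0.910300
step 4 [2y] bond c/2=21/800: DF=(7844937/8000000 − 21/800·(0.968000+0.937900+0.910300))/(1+21/800) = 1767/2000 ≈ 0.883500
step 5 [2.5y] swap r/2=1489/45508: DF=(1 − 1489/45508·(0.968000+0.937900+0.910300+0.883500))/(1+1489/45508) = 8511/10000 ≈ 0.851100
step 6 [3y] zero: DF = P = 8079/10000 ≈ 0.807900
step 7 [3.5y] zero: DF = P = 3833/5000 ≈ 0.766600

1 1/2 121/125
2 1 9379/10000
3 3/2 9103/10000
4 2 1767/2000
5 5/2 8511/10000
6 3 8079/10000
7 7/2 3833/5000
DF(1.5y) is solved at step 3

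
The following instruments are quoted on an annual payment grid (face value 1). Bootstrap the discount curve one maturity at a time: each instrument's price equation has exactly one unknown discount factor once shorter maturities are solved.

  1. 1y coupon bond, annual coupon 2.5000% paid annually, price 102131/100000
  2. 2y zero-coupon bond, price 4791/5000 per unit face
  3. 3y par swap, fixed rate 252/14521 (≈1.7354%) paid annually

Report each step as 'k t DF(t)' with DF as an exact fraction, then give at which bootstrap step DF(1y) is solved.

step 1 [1y] bond c/1=1/40: DF=(102131/100000 − 1/40·(0))/(1+1/40) = 2491/2500 ≈ 0.996400
step 2 [2y] zero: DF = P = 4791/5000 ≈ 0.958200
step 3 [3y] swap r/1=252/14521: DF=(1 − 252/14521·(0.996400+0.958200))/(1+252/14521) = 1187/1250 ≈ 0.949600

1 1 2491/2500
2 2 4791/5000
3 3 1187/1250
DF(1y) is solved at step 1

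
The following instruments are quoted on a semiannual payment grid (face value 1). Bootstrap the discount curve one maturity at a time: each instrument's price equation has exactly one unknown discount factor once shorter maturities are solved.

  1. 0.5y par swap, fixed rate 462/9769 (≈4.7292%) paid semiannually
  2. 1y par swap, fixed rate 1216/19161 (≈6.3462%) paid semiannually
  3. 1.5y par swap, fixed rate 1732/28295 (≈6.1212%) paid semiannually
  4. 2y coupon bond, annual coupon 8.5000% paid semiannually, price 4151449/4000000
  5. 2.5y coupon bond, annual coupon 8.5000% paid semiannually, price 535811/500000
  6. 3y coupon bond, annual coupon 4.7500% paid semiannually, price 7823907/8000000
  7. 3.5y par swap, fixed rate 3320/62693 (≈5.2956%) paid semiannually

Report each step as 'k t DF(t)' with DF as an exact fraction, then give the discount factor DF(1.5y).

1 1/2 9769/10000
2 1 587/625
3 3/2 4567/5000
4 2 4401/5000
5 5/2 8767/10000
6 3 8489/10000
7 7/2 417/500
DF(1.5y) = 4567/5000 ≈ 0.913400

step 1 [0.5y] swap r/2=231/9769: DF=(1 − 231/9769·(0))/(1+231/9769) = 9769/10000 ≈ 0.976900
step 2 [1y] swap r/2=608/19161: DF=(1 − 608/19161·(0.976900))/(1+608/19161) = 587/625 ≈ 0.939200
step 3 [1.5y] swap r/2=866/28295: DF=(1 − 866/28295·(0.976900+0.939200))/(1+866/28295) = 4567/5000 ≈ 0.913400
step 4 [2y] bond c/2=17/400: DF=(4151449/4000000 − 17/400·(0.976900+0.939200+0.913400))/(1+17/400) = 4401/5000 ≈ 0.880200
step 5 [2.5y] bond c/2=17/400: DF=(535811/500000 − 17/400·(0.976900+0.939200+0.913400+0.880200))/(1+17/400) = 8767/10000 ≈ 0.876700
step 6 [3y] bond c/2=19/800: DF=(7823907/8000000 − 19/800·(0.976900+0.939200+0.913400+0.880200+0.876700))/(1+19/800) = 8489/10000 ≈ 0.848900
step 7 [3.5y] swap r/2=1660/62693: DF=(1 − 1660/62693·(0.976900+0.939200+0.913400+0.880200+0.876700+0.848900))/(1+1660/62693) = 417/500 ≈ 0.834000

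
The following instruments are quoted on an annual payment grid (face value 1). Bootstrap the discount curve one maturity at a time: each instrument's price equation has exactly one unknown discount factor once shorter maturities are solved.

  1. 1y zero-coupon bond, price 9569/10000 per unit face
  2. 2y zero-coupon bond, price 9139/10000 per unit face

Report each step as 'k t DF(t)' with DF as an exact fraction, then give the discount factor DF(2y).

step 1 [1y] zero: DF = P = 9569/10000 ≈ 0.956900
step 2 [2y] zero: DF = P = 9139/10000 ≈ 0.913900

1 1 9569/10000
2 2 9139/10000
DF(2y) = 9139/10000 ≈ 0.913900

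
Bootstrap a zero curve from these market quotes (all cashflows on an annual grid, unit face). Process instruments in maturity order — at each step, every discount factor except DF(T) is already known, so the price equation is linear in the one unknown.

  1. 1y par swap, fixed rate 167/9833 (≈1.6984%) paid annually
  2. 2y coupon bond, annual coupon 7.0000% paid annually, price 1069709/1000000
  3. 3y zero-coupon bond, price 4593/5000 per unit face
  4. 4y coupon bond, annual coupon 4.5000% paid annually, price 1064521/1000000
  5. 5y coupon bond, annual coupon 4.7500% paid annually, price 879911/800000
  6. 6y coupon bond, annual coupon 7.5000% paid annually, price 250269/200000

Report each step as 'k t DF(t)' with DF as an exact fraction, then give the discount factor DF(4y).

1 1 9833/10000
2 2 4677/5000
3 3 4593/5000
4 4 1793/2000
5 5 8807/10000
6 6 8421/10000
DF(4y) = 1793/2000 ≈ 0.896500

step 1 [1y] swap r/1=167/9833: DF=(1 − 167/9833·(0))/(1+167/9833) = 9833/10000 ≈ 0.983300
step 2 [2y] bond c/1=7/100: DF=(1069709/1000000 − 7/100·(0.983300))/(1+7/100) = 4677/5000 ≈ 0.935400
step 3 [3y] zero: DF = P = 4593/5000 ≈ 0.918600
step 4 [4y] bond c/1=9/200: DF=(1064521/1000000 − 9/200·(0.983300+0.935400+0.918600))/(1+9/200) = 1793/2000 ≈ 0.896500
step 5 [5y] bond c/1=19/400: DF=(879911/800000 − 19/400·(0.983300+0.935400+0.918600+0.896500))/(1+19/400) = 8807/10000 ≈ 0.880700
step 6 [6y] bond c/1=3/40: DF=(250269/200000 − 3/40·(0.983300+0.935400+0.918600+0.896500+0.880700))/(1+3/40) = 8421/10000 ≈ 0.842100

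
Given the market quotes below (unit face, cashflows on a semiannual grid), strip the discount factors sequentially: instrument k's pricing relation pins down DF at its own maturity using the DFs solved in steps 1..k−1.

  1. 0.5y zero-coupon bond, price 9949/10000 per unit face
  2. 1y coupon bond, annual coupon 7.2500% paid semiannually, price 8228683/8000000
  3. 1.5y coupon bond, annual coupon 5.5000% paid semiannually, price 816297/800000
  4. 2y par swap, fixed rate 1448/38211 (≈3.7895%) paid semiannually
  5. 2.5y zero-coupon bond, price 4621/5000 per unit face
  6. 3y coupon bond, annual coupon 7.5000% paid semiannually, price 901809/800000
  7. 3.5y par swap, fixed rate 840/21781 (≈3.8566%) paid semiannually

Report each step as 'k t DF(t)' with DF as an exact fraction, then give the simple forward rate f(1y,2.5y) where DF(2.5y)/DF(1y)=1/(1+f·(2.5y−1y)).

1 1/2 9949/10000
2 1 4789/5000
3 3/2 588/625
4 2 2319/2500
5 5/2 4621/5000
6 3 183/200
7 7/2 437/500
f(1y,2.5y) = ((4789/5000)/(4621/5000) − 1)/(3/2) = 112/4621 ≈ 2.4237%

step 1 [0.5y] zero: DF = P = 9949/10000 ≈ 0.994900
step 2 [1y] bond c/2=29/800: DF=(8228683/8000000 − 29/800·(0.994900))/(1+29/800) = 4789/5000 ≈ 0.957800
step 3 [1.5y] bond c/2=11/400: DF=(816297/800000 − 11/400·(0.994900+0.957800))/(1+11/400) = 588/625 ≈ 0.940800
step 4 [2y] swap r/2=724/38211: DF=(1 − 724/38211·(0.994900+0.957800+0.940800))/(1+724/38211) = 2319/2500 ≈ 0.927600
step 5 [2.5y] zero: DF = P = 4621/5000 ≈ 0.924200
step 6 [3y] bond c/2=3/80: DF=(901809/800000 − 3/80·(0.994900+0.957800+0.940800+0.927600+0.924200))/(1+3/80) = 183/200 ≈ 0.915000
step 7 [3.5y] swap r/2=420/21781: DF=(1 − 420/21781·(0.994900+0.957800+0.940800+0.927600+0.924200+0.915000))/(1+420/21781) = 437/500 ≈ 0.874000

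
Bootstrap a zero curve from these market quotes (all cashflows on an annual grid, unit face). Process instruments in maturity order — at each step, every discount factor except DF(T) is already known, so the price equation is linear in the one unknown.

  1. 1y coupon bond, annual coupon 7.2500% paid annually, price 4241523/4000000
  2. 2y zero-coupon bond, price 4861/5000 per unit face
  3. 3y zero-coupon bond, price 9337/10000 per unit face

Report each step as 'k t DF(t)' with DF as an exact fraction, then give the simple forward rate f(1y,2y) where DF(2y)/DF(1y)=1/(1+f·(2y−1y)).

1 1 9887/10000
2 2 4861/5000
3 3 9337/10000
f(1y,2y) = ((9887/10000)/(4861/5000) − 1)/(1) = 165/9722 ≈ 1.6972%

step 1 [1y] bond c/1=29/400: DF=(4241523/4000000 − 29/400·(0))/(1+29/400) = 9887/10000 ≈ 0.988700
step 2 [2y] zero: DF = P = 4861/5000 ≈ 0.972200
step 3 [3y] zero: DF = P = 9337/10000 ≈ 0.933700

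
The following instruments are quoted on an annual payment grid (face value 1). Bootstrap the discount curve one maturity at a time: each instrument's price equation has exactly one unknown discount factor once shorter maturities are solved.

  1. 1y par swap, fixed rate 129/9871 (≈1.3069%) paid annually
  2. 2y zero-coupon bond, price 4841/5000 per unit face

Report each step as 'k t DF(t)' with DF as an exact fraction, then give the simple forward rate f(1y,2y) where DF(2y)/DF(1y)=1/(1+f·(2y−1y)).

step 1 [1y] swap r/1=129/9871: DF=(1 − 129/9871·(0))/(1+129/9871) = 9871/10000 ≈ 0.987100
step 2 [2y] zero: DF = P = 4841/5000 ≈ 0.968200

1 1 9871/10000
2 2 4841/5000
f(1y,2y) = ((9871/10000)/(4841/5000) − 1)/(1) = 189/9682 ≈ 1.9521%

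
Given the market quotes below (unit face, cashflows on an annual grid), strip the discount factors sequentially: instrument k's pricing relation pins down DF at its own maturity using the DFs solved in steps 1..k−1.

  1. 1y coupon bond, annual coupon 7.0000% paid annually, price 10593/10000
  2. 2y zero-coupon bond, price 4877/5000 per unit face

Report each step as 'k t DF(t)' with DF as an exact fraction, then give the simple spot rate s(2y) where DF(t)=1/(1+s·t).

1 1 99/100
2 2 4877/5000
s(2y) = (1/(4877/5000) − 1)/(2) = 123/9754 ≈ 1.2610%

step 1 [1y] bond c/1=7/100: DF=(10593/10000 − 7/100·(0))/(1+7/100) = 99/100 ≈ 0.990000
step 2 [2y] zero: DF = P = 4877/5000 ≈ 0.975400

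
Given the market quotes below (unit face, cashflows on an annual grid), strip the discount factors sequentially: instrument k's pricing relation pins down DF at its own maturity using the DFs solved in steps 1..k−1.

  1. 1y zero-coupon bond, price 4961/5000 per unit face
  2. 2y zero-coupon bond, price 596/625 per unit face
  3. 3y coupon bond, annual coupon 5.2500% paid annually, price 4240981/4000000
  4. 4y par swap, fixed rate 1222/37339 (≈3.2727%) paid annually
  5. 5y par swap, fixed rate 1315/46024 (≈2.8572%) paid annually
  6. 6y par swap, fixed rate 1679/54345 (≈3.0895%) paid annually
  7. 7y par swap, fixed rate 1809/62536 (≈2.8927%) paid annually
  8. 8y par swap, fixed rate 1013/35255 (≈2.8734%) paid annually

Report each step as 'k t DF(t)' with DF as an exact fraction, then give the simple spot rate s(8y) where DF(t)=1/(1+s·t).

1 1 4961/5000
2 2 596/625
3 3 9103/10000
4 4 4389/5000
5 5 1737/2000
6 6 8321/10000
7 7 8191/10000
8 8 3987/5000
s(8y) = (1/(3987/5000) − 1)/(8) = 1013/31896 ≈ 3.1759%

step 1 [1y] zero: DF = P = 4961/5000 ≈ 0.992200
step 2 [2y] zero: DF = P = 596/625 ≈ 0.953600
step 3 [3y] bond c/1=21/400: DF=(4240981/4000000 − 21/400·(0.992200+0.953600))/(1+21/400) = 9103/10000 ≈ 0.910300
step 4 [4y] swap r/1=1222/37339: DF=(1 − 1222/37339·(0.992200+0.953600+0.910300))/(1+1222/37339) = 4389/5000 ≈ 0.877800
step 5 [5y] swap r/1=1315/46024: DF=(1 − 1315/46024·(0.992200+0.953600+0.910300+0.877800))/(1+1315/46024) = 1737/2000 ≈ 0.868500
step 6 [6y] swap r/1=1679/54345: DF=(1 − 1679/54345·(0.992200+0.953600+0.910300+0.877800+0.868500))/(1+1679/54345) = 8321/10000 ≈ 0.832100
step 7 [7y] swap r/1=1809/62536: DF=(1 − 1809/62536·(0.992200+0.953600+0.910300+0.877800+0.868500+0.832100))/(1+1809/62536) = 8191/10000 ≈ 0.819100
step 8 [8y] swap r/1=1013/35255: DF=(1 − 1013/35255·(0.992200+0.953600+0.910300+0.877800+0.868500+0.832100+0.819100))/(1+1013/35255) = 3987/5000 ≈ 0.797400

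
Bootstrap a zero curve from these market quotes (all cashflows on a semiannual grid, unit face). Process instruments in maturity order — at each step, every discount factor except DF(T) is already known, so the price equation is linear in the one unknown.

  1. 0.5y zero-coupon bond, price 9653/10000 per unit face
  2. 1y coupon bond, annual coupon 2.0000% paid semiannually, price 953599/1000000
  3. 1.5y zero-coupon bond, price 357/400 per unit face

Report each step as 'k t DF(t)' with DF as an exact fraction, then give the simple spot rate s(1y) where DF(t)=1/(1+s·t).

1 1/2 9653/10000
2 1 4673/5000
3 3/2 357/400
s(1y) = (1/(4673/5000) − 1)/(1) = 327/4673 ≈ 6.9976%

step 1 [0.5y] zero: DF = P = 9653/10000 ≈ 0.965300
step 2 [1y] bond c/2=1/100: DF=(953599/1000000 − 1/100·(0.965300))/(1+1/100) = 4673/5000 ≈ 0.934600
step 3 [1.5y] zero: DF = P = 357/400 ≈ 0.892500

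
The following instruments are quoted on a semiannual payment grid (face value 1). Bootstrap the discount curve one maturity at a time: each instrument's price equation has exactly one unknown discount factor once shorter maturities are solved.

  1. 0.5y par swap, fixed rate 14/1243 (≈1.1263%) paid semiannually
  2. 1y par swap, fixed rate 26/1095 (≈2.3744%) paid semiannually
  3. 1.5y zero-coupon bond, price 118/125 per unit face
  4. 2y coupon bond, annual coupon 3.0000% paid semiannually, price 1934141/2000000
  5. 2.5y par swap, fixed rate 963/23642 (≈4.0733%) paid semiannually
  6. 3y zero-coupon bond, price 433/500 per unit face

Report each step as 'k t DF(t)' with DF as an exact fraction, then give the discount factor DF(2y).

step 1 [0.5y] swap r/2=7/1243: DF=(1 − 7/1243·(0))/(1+7/1243) = 1243/1250 ≈ 0.994400
step 2 [1y] swap r/2=13/1095: DF=(1 − 13/1095·(0.994400))/(1+13/1095) = 4883/5000 ≈ 0.976600
step 3 [1.5y] zero: DF = P = 118/125 ≈ 0.944000
step 4 [2y] bond c/2=3/200: DF=(1934141/2000000 − 3/200·(0.994400+0.976600+0.944000))/(1+3/200) = 9097/10000 ≈ 0.909700
step 5 [2.5y] swap r/2=963/47284: DF=(1 − 963/47284·(0.994400+0.976600+0.944000+0.909700))/(1+963/47284) = 9037/10000 ≈ 0.903700
step 6 [3y] zero: DF = P = 433/500 ≈ 0.866000

1 1/2 1243/1250
2 1 4883/5000
3 3/2 118/125
4 2 9097/10000
5 5/2 9037/10000
6 3 433/500
DF(2y) = 9097/10000 ≈ 0.909700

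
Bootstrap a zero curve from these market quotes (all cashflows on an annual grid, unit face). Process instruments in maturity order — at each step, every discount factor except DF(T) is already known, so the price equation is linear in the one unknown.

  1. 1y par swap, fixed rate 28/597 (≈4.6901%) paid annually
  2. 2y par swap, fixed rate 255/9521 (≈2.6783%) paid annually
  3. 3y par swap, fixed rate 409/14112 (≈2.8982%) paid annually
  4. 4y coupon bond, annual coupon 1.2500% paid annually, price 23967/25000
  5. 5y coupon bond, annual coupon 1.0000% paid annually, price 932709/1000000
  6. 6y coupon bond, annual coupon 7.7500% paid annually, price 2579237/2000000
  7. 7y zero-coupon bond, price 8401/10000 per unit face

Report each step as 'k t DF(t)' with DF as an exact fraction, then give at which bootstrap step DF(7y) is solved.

1 1 597/625
2 2 949/1000
3 3 4591/5000
4 4 114/125
5 5 1773/2000
6 6 1729/2000
7 7 8401/10000
DF(7y) is solved at step 7

step 1 [1y] swap r/1=28/597: DF=(1 − 28/597·(0))/(1+28/597) = 597/625 ≈ 0.955200
step 2 [2y] swap r/1=255/9521: DF=(1 − 255/9521·(0.955200))/(1+255/9521) = 949/1000 ≈ 0.949000
step 3 [3y] swap r/1=409/14112: DF=(1 − 409/14112·(0.955200+0.949000))/(1+409/14112) = 4591/5000 ≈ 0.918200
step 4 [4y] bond c/1=1/80: DF=(23967/25000 − 1/80·(0.955200+0.949000+0.918200))/(1+1/80) = 114/125 ≈ 0.912000
step 5 [5y] bond c/1=1/100: DF=(932709/1000000 − 1/100·(0.955200+0.949000+0.918200+0.912000))/(1+1/100) = 1773/2000 ≈ 0.886500
step 6 [6y] bond c/1=31/400: DF=(2579237/2000000 − 31/400·(0.955200+0.949000+0.918200+0.912000+0.886500))/(1+31/400) = 1729/2000 ≈ 0.864500
step 7 [7y] zero: DF = P = 8401/10000 ≈ 0.840100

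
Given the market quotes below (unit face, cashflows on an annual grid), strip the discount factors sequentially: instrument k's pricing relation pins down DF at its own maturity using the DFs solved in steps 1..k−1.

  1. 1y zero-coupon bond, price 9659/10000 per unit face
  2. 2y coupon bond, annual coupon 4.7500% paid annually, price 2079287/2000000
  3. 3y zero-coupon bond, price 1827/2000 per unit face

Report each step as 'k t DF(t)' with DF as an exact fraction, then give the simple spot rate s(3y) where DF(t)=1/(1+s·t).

step 1 [1y] zero: DF = P = 9659/10000 ≈ 0.965900
step 2 [2y] bond c/1=19/400: DF=(2079287/2000000 − 19/400·(0.965900))/(1+19/400) = 9487/10000 ≈ 0.948700
step 3 [3y] zero: DF = P = 1827/2000 ≈ 0.913500

1 1 9659/10000
2 2 9487/10000
3 3 1827/2000
s(3y) = (1/(1827/2000) − 1)/(3) = 173/5481 ≈ 3.1564%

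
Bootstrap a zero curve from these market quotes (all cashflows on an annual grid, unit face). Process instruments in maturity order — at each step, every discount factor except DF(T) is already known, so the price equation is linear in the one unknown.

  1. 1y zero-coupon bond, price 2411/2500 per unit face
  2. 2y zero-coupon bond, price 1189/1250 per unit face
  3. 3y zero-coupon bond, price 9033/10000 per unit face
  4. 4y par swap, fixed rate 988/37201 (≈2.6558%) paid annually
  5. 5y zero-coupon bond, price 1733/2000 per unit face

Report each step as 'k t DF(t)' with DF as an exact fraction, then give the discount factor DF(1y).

step 1 [1y] zero: DF = P = 2411/2500 ≈ 0.964400
step 2 [2y] zero: DF = P = 1189/1250 ≈ 0.951200
step 3 [3y] zero: DF = P = 9033/10000 ≈ 0.903300
step 4 [4y] swap r/1=988/37201: DF=(1 − 988/37201·(0.964400+0.951200+0.903300))/(1+988/37201) = 2253/2500 ≈ 0.901200
step 5 [5y] zero: DF = P = 1733/2000 ≈ 0.866500

1 1 2411/2500
2 2 1189/1250
3 3 9033/10000
4 4 2253/2500
5 5 1733/2000
DF(1y) = 2411/2500 ≈ 0.964400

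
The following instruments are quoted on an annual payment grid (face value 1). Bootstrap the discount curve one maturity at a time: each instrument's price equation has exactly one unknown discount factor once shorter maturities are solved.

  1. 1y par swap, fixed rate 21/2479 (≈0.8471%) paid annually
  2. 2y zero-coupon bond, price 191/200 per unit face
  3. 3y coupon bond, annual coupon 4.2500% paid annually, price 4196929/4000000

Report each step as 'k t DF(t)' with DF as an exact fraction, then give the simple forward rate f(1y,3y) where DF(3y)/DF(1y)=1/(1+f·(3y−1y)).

1 1 2479/2500
2 2 191/200
3 3 9271/10000
f(1y,3y) = ((2479/2500)/(9271/10000) − 1)/(2) = 645/18542 ≈ 3.4786%

step 1 [1y] swap r/1=21/2479: DF=(1 − 21/2479·(0))/(1+21/2479) = 2479/2500 ≈ 0.991600
step 2 [2y] zero: DF = P = 191/200 ≈ 0.955000
step 3 [3y] bond c/1=17/400: DF=(4196929/4000000 − 17/400·(0.991600+0.955000))/(1+17/400) = 9271/10000 ≈ 0.927100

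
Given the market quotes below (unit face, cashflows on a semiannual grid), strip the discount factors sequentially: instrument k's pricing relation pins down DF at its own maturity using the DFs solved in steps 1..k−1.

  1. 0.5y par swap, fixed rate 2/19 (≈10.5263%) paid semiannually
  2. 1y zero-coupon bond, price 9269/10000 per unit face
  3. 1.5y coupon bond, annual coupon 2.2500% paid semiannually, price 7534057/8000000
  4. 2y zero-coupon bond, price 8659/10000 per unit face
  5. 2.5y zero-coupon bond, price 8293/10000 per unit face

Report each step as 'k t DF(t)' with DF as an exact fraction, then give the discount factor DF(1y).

step 1 [0.5y] swap r/2=1/19: DF=(1 − 1/19·(0))/(1+1/19) = 19/20 ≈ 0.950000
step 2 [1y] zero: DF = P = 9269/10000 ≈ 0.926900
step 3 [1.5y] bond c/2=9/800: DF=(7534057/8000000 − 9/800·(0.950000+0.926900))/(1+9/800) = 569/625 ≈ 0.910400
step 4 [2y] zero: DF = P = 8659/10000 ≈ 0.865900
step 5 [2.5y] zero: DF = P = 8293/10000 ≈ 0.829300

1 1/2 19/20
2 1 9269/10000
3 3/2 569/625
4 2 8659/10000
5 5/2 8293/10000
DF(1y) = 9269/10000 ≈ 0.926900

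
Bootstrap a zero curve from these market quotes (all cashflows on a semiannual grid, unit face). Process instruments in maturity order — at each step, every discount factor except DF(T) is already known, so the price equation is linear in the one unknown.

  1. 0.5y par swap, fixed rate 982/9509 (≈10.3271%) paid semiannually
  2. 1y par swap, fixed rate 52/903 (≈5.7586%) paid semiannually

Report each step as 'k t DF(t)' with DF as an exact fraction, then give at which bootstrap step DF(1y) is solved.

1 1/2 9509/10000
2 1 4727/5000
DF(1y) is solved at step 2

step 1 [0.5y] swap r/2=491/9509: DF=(1 − 491/9509·(0))/(1+491/9509) = 9509/10000 ≈ 0.950900
step 2 [1y] swap r/2=26/903: DF=(1 − 26/903·(0.950900))/(1+26/903) = 4727/5000 ≈ 0.945400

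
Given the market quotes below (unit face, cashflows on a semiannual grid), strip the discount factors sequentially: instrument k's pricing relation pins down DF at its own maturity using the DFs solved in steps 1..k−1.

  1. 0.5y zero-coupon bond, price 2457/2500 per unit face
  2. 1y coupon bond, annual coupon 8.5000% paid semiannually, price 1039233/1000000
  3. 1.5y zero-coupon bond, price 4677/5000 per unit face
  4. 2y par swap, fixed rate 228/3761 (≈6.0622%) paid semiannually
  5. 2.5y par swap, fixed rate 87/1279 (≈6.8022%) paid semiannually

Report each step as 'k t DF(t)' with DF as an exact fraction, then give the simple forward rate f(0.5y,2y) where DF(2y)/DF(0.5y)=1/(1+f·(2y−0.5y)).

1 1/2 2457/2500
2 1 598/625
3 3/2 4677/5000
4 2 443/500
5 5/2 4217/5000
f(0.5y,2y) = ((2457/2500)/(443/500) − 1)/(3/2) = 484/6645 ≈ 7.2837%

step 1 [0.5y] zero: DF = P = 2457/2500 ≈ 0.982800
step 2 [1y] bond c/2=17/400: DF=(1039233/1000000 − 17/400·(0.982800))/(1+17/400) = 598/625 ≈ 0.956800
step 3 [1.5y] zero: DF = P = 4677/5000 ≈ 0.935400
step 4 [2y] swap r/2=114/3761: DF=(1 − 114/3761·(0.982800+0.956800+0.935400))/(1+114/3761) = 443/500 ≈ 0.886000
step 5 [2.5y] swap r/2=87/2558: DF=(1 − 87/2558·(0.982800+0.956800+0.935400+0.886000))/(1+87/2558) = 4217/5000 ≈ 0.843400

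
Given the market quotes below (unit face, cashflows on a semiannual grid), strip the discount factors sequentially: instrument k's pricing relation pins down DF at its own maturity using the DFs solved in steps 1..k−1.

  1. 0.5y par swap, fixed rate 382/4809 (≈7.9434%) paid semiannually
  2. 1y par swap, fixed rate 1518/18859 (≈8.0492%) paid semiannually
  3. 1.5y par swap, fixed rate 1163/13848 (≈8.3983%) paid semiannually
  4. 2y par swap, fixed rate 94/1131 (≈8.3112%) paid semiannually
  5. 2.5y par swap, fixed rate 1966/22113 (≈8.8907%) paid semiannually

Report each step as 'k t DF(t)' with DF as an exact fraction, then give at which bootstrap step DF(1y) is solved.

1 1/2 4809/5000
2 1 9241/10000
3 3/2 8837/10000
4 2 531/625
5 5/2 4017/5000
DF(1y) is solved at step 2

step 1 [0.5y] swap r/2=191/4809: DF=(1 − 191/4809·(0))/(1+191/4809) = 4809/5000 ≈ 0.961800
step 2 [1y] swap r/2=759/18859: DF=(1 − 759/18859·(0.961800))/(1+759/18859) = 9241/10000 ≈ 0.924100
step 3 [1.5y] swap r/2=1163/27696: DF=(1 − 1163/27696·(0.961800+0.924100))/(1+1163/27696) = 8837/10000 ≈ 0.883700
step 4 [2y] swap r/2=47/1131: DF=(1 − 47/1131·(0.961800+0.924100+0.883700))/(1+47/1131) = 531/625 ≈ 0.849600
step 5 [2.5y] swap r/2=983/22113: DF=(1 − 983/22113·(0.961800+0.924100+0.883700+0.849600))/(1+983/22113) = 4017/5000 ≈ 0.803400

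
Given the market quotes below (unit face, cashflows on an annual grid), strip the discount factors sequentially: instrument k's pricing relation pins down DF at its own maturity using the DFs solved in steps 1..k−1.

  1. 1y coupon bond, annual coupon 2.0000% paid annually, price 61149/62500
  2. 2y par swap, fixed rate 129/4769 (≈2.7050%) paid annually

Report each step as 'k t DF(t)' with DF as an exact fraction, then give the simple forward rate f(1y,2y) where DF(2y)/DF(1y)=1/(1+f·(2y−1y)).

step 1 [1y] bond c/1=1/50: DF=(61149/62500 − 1/50·(0))/(1+1/50) = 1199/1250 ≈ 0.959200
step 2 [2y] swap r/1=129/4769: DF=(1 − 129/4769·(0.959200))/(1+129/4769) = 2371/2500 ≈ 0.948400

1 1 1199/1250
2 2 2371/2500
f(1y,2y) = ((1199/1250)/(2371/2500) − 1)/(1) = 27/2371 ≈ 1.1388%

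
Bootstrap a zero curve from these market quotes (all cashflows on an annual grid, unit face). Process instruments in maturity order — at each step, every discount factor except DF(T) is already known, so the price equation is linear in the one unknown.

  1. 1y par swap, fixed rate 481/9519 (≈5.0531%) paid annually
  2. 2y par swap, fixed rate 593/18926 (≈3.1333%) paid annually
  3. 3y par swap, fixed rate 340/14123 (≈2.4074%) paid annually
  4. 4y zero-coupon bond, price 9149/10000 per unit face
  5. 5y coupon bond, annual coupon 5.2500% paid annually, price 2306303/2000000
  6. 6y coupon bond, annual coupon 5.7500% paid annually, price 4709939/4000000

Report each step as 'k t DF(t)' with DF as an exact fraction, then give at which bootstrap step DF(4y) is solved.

step 1 [1y] swap r/1=481/9519: DF=(1 − 481/9519·(0))/(1+481/9519) = 9519/10000 ≈ 0.951900
step 2 [2y] swap r/1=593/18926: DF=(1 − 593/18926·(0.951900))/(1+593/18926) = 9407/10000 ≈ 0.940700
step 3 [3y] swap r/1=340/14123: DF=(1 − 340/14123·(0.951900+0.940700))/(1+340/14123) = 233/250 ≈ 0.932000
step 4 [4y] zero: DF = P = 9149/10000 ≈ 0.914900
step 5 [5y] bond c/1=21/400: DF=(2306303/2000000 − 21/400·(0.951900+0.940700+0.932000+0.914900))/(1+21/400) = 9091/10000 ≈ 0.909100
step 6 [6y] bond c/1=23/400: DF=(4709939/4000000 − 23/400·(0.951900+0.940700+0.932000+0.914900+0.909100))/(1+23/400) = 8607/10000 ≈ 0.860700

1 1 9519/10000
2 2 9407/10000
3 3 233/250
4 4 9149/10000
5 5 9091/10000
6 6 8607/10000
DF(4y) is solved at step 4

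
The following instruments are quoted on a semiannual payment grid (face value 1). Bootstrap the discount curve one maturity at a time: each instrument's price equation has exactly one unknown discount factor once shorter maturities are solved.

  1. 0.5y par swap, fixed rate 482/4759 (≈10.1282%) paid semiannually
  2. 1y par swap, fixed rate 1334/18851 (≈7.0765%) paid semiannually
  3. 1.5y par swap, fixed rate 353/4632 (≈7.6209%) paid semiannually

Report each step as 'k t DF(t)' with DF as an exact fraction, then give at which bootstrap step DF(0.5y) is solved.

1 1/2 4759/5000
2 1 9333/10000
3 3/2 8941/10000
DF(0.5y) is solved at step 1

step 1 [0.5y] swap r/2=241/4759: DF=(1 − 241/4759·(0))/(1+241/4759) = 4759/5000 ≈ 0.951800
step 2 [1y] swap r/2=667/18851: DF=(1 − 667/18851·(0.951800))/(1+667/18851) = 9333/10000 ≈ 0.933300
step 3 [1.5y] swap r/2=353/9264: DF=(1 − 353/9264·(0.951800+0.933300))/(1+353/9264) = 8941/10000 ≈ 0.894100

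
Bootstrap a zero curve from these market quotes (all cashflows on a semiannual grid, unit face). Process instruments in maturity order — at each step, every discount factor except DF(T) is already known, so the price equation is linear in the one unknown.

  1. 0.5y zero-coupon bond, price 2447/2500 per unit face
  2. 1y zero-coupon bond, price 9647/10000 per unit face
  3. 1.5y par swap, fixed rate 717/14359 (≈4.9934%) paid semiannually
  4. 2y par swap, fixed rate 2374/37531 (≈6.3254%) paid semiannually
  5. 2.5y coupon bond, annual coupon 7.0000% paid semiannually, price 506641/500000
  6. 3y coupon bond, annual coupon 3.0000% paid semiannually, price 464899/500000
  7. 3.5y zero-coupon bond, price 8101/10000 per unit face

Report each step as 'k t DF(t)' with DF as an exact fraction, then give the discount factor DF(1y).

step 1 [0.5y] zero: DF = P = 2447/2500 ≈ 0.978800
step 2 [1y] zero: DF = P = 9647/10000 ≈ 0.964700
step 3 [1.5y] swap r/2=717/28718: DF=(1 − 717/28718·(0.978800+0.964700))/(1+717/28718) = 9283/10000 ≈ 0.928300
step 4 [2y] swap r/2=1187/37531: DF=(1 − 1187/37531·(0.978800+0.964700+0.928300))/(1+1187/37531) = 8813/10000 ≈ 0.881300
step 5 [2.5y] bond c/2=7/200: DF=(506641/500000 − 7/200·(0.978800+0.964700+0.928300+0.881300))/(1+7/200) = 8521/10000 ≈ 0.852100
step 6 [3y] bond c/2=3/200: DF=(464899/500000 − 3/200·(0.978800+0.964700+0.928300+0.881300+0.852100))/(1+3/200) = 106/125 ≈ 0.848000
step 7 [3.5y] zero: DF = P = 8101/10000 ≈ 0.810100

1 1/2 2447/2500
2 1 9647/10000
3 3/2 9283/10000
4 2 8813/10000
5 5/2 8521/10000
6 3 106/125
7 7/2 8101/10000
DF(1y) = 9647/10000 ≈ 0.964700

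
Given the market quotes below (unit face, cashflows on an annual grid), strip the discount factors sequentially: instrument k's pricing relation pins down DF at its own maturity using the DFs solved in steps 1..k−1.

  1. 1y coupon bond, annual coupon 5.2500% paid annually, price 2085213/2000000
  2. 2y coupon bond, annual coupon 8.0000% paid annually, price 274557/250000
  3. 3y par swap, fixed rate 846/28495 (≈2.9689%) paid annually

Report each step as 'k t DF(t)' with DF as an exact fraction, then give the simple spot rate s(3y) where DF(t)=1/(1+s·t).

1 1 4953/5000
2 2 1887/2000
3 3 4577/5000
s(3y) = (1/(4577/5000) − 1)/(3) = 141/4577 ≈ 3.0806%

step 1 [1y] bond c/1=21/400: DF=(2085213/2000000 − 21/400·(0))/(1+21/400) = 4953/5000 ≈ 0.990600
step 2 [2y] bond c/1=2/25: DF=(274557/250000 − 2/25·(0.990600))/(1+2/25) = 1887/2000 ≈ 0.943500
step 3 [3y] swap r/1=846/28495: DF=(1 − 846/28495·(0.990600+0.943500))/(1+846/28495) = 4577/5000 ≈ 0.915400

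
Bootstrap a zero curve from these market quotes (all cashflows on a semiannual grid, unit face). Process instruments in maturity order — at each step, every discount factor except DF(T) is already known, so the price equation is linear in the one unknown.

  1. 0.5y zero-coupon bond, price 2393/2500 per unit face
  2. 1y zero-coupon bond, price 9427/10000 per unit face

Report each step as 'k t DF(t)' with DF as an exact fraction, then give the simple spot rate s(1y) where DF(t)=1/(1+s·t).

step 1 [0.5y] zero: DF = P = 2393/2500 ≈ 0.957200
step 2 [1y] zero: DF = P = 9427/10000 ≈ 0.942700

1 1/2 2393/2500
2 1 9427/10000
s(1y) = (1/(9427/10000) − 1)/(1) = 573/9427 ≈ 6.0783%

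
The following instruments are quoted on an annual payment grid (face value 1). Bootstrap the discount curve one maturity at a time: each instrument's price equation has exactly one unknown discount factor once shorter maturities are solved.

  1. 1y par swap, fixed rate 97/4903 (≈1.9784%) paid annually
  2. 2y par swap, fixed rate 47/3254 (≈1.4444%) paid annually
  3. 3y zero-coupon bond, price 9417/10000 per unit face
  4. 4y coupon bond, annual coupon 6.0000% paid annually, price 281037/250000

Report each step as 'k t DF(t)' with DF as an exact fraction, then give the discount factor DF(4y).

step 1 [1y] swap r/1=97/4903: DF=(1 − 97/4903·(0))/(1+97/4903) = 4903/5000 ≈ 0.980600
step 2 [2y] swap r/1=47/3254: DF=(1 − 47/3254·(0.980600))/(1+47/3254) = 4859/5000 ≈ 0.971800
step 3 [3y] zero: DF = P = 9417/10000 ≈ 0.941700
step 4 [4y] bond c/1=3/50: DF=(281037/250000 − 3/50·(0.980600+0.971800+0.941700))/(1+3/50) = 8967/10000 ≈ 0.896700

1 1 4903/5000
2 2 4859/5000
3 3 9417/10000
4 4 8967/10000
DF(4y) = 8967/10000 ≈ 0.896700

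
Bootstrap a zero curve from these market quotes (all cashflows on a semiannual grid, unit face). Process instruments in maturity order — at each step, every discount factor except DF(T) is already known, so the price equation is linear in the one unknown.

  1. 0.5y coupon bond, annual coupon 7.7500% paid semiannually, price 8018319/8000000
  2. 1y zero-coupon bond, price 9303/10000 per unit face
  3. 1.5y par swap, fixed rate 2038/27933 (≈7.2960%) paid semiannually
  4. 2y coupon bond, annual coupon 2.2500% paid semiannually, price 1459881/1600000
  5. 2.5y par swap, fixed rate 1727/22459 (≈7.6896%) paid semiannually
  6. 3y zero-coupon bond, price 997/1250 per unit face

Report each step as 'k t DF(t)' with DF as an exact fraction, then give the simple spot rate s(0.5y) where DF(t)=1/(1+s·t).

1 1/2 9649/10000
2 1 9303/10000
3 3/2 8981/10000
4 2 1089/1250
5 5/2 8273/10000
6 3 997/1250
s(0.5y) = (1/(9649/10000) − 1)/(1/2) = 702/9649 ≈ 7.2754%

step 1 [0.5y] bond c/2=31/800: DF=(8018319/8000000 − 31/800·(0))/(1+31/800) = 9649/10000 ≈ 0.964900
step 2 [1y] zero: DF = P = 9303/10000 ≈ 0.930300
step 3 [1.5y] swap r/2=1019/27933: DF=(1 − 1019/27933·(0.964900+0.930300))/(1+1019/27933) = 8981/10000 ≈ 0.898100
step 4 [2y] bond c/2=9/800: DF=(1459881/1600000 − 9/800·(0.964900+0.930300+0.898100))/(1+9/800) = 1089/1250 ≈ 0.871200
step 5 [2.5y] swap r/2=1727/44918: DF=(1 − 1727/44918·(0.964900+0.930300+0.898100+0.871200))/(1+1727/44918) = 8273/10000 ≈ 0.827300
step 6 [3y] zero: DF = P = 997/1250 ≈ 0.797600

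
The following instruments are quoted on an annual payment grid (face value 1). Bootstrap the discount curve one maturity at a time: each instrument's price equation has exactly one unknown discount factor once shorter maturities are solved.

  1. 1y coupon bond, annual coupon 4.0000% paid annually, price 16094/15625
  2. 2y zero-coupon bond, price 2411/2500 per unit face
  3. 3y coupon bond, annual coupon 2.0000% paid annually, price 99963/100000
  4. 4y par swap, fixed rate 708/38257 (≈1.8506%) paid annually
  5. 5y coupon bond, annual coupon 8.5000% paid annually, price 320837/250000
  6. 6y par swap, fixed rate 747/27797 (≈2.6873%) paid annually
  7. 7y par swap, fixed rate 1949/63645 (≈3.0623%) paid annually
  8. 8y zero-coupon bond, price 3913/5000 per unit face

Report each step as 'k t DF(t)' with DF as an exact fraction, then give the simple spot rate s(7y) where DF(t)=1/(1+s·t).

step 1 [1y] bond c/1=1/25: DF=(16094/15625 − 1/25·(0))/(1+1/25) = 619/625 ≈ 0.990400
step 2 [2y] zero: DF = P = 2411/2500 ≈ 0.964400
step 3 [3y] bond c/1=1/50: DF=(99963/100000 − 1/50·(0.990400+0.964400))/(1+1/50) = 9417/10000 ≈ 0.941700
step 4 [4y] swap r/1=708/38257: DF=(1 − 708/38257·(0.990400+0.964400+0.941700))/(1+708/38257) = 2323/2500 ≈ 0.929200
step 5 [5y] bond c/1=17/200: DF=(320837/250000 − 17/200·(0.990400+0.964400+0.941700+0.929200))/(1+17/200) = 8831/10000 ≈ 0.883100
step 6 [6y] swap r/1=747/27797: DF=(1 − 747/27797·(0.990400+0.964400+0.941700+0.929200+0.883100))/(1+747/27797) = 4253/5000 ≈ 0.850600
step 7 [7y] swap r/1=1949/63645: DF=(1 − 1949/63645·(0.990400+0.964400+0.941700+0.929200+0.883100+0.850600))/(1+1949/63645) = 8051/10000 ≈ 0.805100
step 8 [8y] zero: DF = P = 3913/5000 ≈ 0.782600

1 1 619/625
2 2 2411/2500
3 3 9417/10000
4 4 2323/2500
5 5 8831/10000
6 6 4253/5000
7 7 8051/10000
8 8 3913/5000
s(7y) = (1/(8051/10000) − 1)/(7) = 1949/56357 ≈ 3.4583%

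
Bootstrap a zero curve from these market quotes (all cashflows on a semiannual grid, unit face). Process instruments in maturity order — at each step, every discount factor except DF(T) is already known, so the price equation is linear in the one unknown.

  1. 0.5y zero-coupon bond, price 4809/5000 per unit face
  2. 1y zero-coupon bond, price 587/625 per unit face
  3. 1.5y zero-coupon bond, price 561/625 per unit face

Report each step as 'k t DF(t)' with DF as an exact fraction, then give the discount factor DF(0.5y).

step 1 [0.5y] zero: DF = P = 4809/5000 ≈ 0.961800
step 2 [1y] zero: DF = P = 587/625 ≈ 0.939200
step 3 [1.5y] zero: DF = P = 561/625 ≈ 0.897600

1 1/2 4809/5000
2 1 587/625
3 3/2 561/625
DF(0.5y) = 4809/5000 ≈ 0.961800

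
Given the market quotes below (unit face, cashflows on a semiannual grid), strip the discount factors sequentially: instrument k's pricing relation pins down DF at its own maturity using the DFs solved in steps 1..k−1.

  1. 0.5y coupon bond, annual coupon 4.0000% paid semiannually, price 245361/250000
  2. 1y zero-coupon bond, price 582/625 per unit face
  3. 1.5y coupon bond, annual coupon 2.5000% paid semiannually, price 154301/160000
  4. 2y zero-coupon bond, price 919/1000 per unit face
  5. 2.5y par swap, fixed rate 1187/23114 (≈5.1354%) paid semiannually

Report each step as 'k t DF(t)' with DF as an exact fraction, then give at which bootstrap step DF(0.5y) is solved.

1 1/2 4811/5000
2 1 582/625
3 3/2 9291/10000
4 2 919/1000
5 5/2 8813/10000
DF(0.5y) is solved at step 1

step 1 [0.5y] bond c/2=1/50: DF=(245361/250000 − 1/50·(0))/(1+1/50) = 4811/5000 ≈ 0.962200
step 2 [1y] zero: DF = P = 582/625 ≈ 0.931200
step 3 [1.5y] bond c/2=1/80: DF=(154301/160000 − 1/80·(0.962200+0.931200))/(1+1/80) = 9291/10000 ≈ 0.929100
step 4 [2y] zero: DF = P = 919/1000 ≈ 0.919000
step 5 [2.5y] swap r/2=1187/46228: DF=(1 − 1187/46228·(0.962200+0.931200+0.929100+0.919000))/(1+1187/46228) = 8813/10000 ≈ 0.881300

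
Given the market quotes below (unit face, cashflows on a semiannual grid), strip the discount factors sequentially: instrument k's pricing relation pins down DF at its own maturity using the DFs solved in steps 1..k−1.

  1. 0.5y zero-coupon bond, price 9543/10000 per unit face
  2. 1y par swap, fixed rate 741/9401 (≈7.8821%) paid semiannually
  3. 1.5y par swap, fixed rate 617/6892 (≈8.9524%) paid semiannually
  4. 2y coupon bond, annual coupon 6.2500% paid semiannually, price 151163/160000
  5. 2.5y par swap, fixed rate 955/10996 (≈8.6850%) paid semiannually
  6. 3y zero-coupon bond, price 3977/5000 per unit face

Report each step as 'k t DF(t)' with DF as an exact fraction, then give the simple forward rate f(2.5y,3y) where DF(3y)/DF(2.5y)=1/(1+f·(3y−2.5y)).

1 1/2 9543/10000
2 1 9259/10000
3 3/2 4383/5000
4 2 4163/5000
5 5/2 809/1000
6 3 3977/5000
f(2.5y,3y) = ((809/1000)/(3977/5000) − 1)/(1/2) = 136/3977 ≈ 3.4197%

step 1 [0.5y] zero: DF = P = 9543/10000 ≈ 0.954300
step 2 [1y] swap r/2=741/18802: DF=(1 − 741/18802·(0.954300))/(1+741/18802) = 9259/10000 ≈ 0.925900
step 3 [1.5y] swap r/2=617/13784: DF=(1 − 617/13784·(0.954300+0.925900))/(1+617/13784) = 4383/5000 ≈ 0.876600
step 4 [2y] bond c/2=1/32: DF=(151163/160000 − 1/32·(0.954300+0.925900+0.876600))/(1+1/32) = 4163/5000 ≈ 0.832600
step 5 [2.5y] swap r/2=955/21992: DF=(1 − 955/21992·(0.954300+0.925900+0.876600+0.832600))/(1+955/21992) = 809/1000 ≈ 0.809000
step 6 [3y] zero: DF = P = 3977/5000 ≈ 0.795400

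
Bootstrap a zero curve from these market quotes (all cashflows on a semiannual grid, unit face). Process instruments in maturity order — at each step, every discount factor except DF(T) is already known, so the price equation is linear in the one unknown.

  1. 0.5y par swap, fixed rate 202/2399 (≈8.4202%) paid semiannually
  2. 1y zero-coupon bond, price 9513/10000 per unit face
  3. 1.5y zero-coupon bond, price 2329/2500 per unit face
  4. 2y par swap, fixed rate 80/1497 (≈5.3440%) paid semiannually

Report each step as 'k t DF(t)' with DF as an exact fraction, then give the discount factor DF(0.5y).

step 1 [0.5y] swap r/2=101/2399: DF=(1 − 101/2399·(0))/(1+101/2399) = 2399/2500 ≈ 0.959600
step 2 [1y] zero: DF = P = 9513/10000 ≈ 0.951300
step 3 [1.5y] zero: DF = P = 2329/2500 ≈ 0.931600
step 4 [2y] swap r/2=40/1497: DF=(1 − 40/1497·(0.959600+0.951300+0.931600))/(1+40/1497) = 9/10 ≈ 0.900000

1 1/2 2399/2500
2 1 9513/10000
3 3/2 2329/2500
4 2 9/10
DF(0.5y) = 2399/2500 ≈ 0.959600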